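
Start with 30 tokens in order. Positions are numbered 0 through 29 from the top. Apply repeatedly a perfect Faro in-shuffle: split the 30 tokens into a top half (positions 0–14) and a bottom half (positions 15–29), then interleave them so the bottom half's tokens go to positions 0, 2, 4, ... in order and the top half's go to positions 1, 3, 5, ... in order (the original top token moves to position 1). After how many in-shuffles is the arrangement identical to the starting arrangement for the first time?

The in-shuffle permutes the 30 positions with cycle lengths [5, 5, 5, 5, 5, 5].
Every token is home exactly when every cycle has completed a whole number of laps, i.e. after lcm(5) = 5 in-shuffles.

5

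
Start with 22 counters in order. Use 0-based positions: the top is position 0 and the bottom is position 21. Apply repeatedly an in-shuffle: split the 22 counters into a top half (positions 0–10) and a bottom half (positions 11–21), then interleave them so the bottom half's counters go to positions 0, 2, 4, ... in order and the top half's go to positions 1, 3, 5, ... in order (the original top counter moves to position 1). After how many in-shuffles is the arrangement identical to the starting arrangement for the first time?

11

The in-shuffle permutes the 22 positions with cycle lengths [11, 11].
Every counter is home exactly when every cycle has completed a whole number of laps, i.e. after lcm(11) = 11 in-shuffles.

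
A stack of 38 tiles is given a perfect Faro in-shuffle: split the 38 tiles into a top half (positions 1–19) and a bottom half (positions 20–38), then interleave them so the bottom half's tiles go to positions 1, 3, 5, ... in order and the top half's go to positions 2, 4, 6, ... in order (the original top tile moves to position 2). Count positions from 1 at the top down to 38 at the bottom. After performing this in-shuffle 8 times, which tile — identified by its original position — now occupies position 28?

Work backwards from position 28, undoing one in-shuffle at a time:
28 ← 14 ← 7 ← 23 ← 31 ← 35 ← 37 ← 38 ← 19
So the tile now at position 28 started at position 19.

19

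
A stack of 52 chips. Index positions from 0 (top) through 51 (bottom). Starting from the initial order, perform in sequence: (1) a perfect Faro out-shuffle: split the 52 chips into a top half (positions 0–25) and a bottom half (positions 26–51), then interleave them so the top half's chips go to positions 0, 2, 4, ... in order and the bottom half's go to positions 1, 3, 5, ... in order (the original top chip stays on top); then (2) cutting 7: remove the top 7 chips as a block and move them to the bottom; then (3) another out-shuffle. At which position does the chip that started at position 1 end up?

43

Track the chip from position 1 forward through each operation:
  after op 1 (out-shuffle): 1 → 2
  after op 2 (cut 7): 2 → 47
  after op 3 (out-shuffle): 47 → 43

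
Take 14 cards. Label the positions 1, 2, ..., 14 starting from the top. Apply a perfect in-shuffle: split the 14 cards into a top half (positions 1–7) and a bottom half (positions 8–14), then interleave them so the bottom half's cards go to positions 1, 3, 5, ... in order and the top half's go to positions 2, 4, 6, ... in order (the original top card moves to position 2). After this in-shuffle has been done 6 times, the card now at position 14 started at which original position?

Work backwards from position 14, undoing one in-shuffle at a time:
14 ← 7 ← 11 ← 13 ← 14 ← 7 ← 11
So the card now at position 14 started at position 11.

11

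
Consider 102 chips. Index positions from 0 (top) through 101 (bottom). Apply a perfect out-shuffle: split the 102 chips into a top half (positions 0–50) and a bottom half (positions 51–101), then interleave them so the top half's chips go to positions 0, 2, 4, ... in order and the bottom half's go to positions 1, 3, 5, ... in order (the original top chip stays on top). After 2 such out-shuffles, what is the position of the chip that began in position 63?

Track the chip's position through each out-shuffle:
63 → 25 → 50

50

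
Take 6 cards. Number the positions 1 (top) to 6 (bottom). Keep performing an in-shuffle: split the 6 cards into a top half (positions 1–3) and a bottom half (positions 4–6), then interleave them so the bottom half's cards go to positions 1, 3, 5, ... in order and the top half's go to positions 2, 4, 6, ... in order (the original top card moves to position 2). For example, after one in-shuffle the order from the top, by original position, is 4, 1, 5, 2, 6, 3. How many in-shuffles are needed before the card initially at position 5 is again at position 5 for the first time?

3

Follow position 5 under repeated in-shuffles:
5 → 3 → 6 → 5
It first returns after 3 in-shuffles.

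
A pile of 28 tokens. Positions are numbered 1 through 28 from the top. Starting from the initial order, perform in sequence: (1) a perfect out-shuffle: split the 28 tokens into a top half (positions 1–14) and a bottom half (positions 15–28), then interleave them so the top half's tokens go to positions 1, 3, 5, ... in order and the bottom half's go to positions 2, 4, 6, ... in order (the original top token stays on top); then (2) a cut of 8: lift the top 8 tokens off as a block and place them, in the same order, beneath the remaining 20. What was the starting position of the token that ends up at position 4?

20

Undo the operations in reverse order, starting from position 4:
  undo op 2 (cut 8): 4 ← 12
  undo op 1 (out-shuffle, from bottom half): 12 ← 20
So the token at position 4 came from original position 20.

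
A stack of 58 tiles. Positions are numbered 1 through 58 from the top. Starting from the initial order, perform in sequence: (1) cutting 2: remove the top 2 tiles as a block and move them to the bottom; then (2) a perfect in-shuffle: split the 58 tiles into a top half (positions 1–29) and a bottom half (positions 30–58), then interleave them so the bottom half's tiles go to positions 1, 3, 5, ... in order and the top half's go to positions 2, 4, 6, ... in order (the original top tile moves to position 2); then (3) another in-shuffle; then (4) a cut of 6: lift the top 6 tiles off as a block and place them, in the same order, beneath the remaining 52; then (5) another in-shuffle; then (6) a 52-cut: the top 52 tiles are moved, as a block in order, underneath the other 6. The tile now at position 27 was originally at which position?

Undo the operations in reverse order, starting from position 27:
  undo op 6 (cut 52): 27 ← 21
  undo op 5 (in-shuffle, from bottom half): 21 ← 40
  undo op 4 (cut 6): 40 ← 46
  undo op 3 (in-shuffle, from top half): 46 ← 23
  undo op 2 (in-shuffle, from bottom half): 23 ← 41
  undo op 1 (cut 2): 41 ← 43
So the tile at position 27 came from original position 43.

43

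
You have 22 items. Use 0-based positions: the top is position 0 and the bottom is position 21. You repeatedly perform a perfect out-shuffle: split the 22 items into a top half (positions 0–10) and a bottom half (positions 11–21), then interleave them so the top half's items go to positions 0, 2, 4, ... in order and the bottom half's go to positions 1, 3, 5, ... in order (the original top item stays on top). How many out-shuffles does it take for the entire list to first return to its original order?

6

The out-shuffle permutes the 22 positions with cycle lengths [1, 1, 2, 3, 3, 6, 6].
Every item is home exactly when every cycle has completed a whole number of laps, i.e. after lcm(1, 2, 3, 6) = 6 out-shuffles.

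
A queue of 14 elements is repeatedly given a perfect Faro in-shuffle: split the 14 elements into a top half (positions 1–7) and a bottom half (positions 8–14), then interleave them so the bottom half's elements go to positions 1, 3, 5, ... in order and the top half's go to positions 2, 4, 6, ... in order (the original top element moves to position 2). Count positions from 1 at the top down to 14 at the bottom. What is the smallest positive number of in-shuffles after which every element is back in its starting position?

The in-shuffle permutes the 14 positions with cycle lengths [2, 4, 4, 4].
Every element is home exactly when every cycle has completed a whole number of laps, i.e. after lcm(2, 4) = 4 in-shuffles.

4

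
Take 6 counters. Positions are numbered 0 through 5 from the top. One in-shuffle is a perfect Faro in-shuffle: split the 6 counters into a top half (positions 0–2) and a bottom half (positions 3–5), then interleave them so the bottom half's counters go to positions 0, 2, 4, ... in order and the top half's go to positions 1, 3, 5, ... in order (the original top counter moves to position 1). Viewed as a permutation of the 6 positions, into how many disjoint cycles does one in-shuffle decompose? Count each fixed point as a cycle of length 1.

2

Trace each unvisited position around until it returns:
(0 1 3) (2 5 4)
2 cycles in total.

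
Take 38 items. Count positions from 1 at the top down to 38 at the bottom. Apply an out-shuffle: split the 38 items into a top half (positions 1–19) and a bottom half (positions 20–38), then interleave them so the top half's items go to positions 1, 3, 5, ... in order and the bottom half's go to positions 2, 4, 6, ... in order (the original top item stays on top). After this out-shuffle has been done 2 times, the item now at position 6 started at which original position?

30

Work backwards from position 6, undoing one out-shuffle at a time:
6 ← 22 ← 30
So the item now at position 6 started at position 30.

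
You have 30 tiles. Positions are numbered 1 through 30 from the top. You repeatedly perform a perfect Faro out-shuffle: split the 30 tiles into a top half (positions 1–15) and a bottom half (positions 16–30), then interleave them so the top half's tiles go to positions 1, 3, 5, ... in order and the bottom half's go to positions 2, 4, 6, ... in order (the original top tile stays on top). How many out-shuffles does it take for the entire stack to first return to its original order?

The out-shuffle permutes the 30 positions with cycle lengths [1, 1, 28].
Every tile is home exactly when every cycle has completed a whole number of laps, i.e. after lcm(1, 28) = 28 out-shuffles.

28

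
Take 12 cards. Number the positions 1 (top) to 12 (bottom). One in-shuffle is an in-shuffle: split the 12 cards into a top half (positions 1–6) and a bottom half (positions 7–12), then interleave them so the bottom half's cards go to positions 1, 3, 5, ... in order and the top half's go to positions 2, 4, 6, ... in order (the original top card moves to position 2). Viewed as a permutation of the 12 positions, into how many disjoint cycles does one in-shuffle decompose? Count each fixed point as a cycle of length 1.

Trace each unvisited position around until it returns:
(1 2 4 8 3 6 ... len 12)
1 cycle in total.

1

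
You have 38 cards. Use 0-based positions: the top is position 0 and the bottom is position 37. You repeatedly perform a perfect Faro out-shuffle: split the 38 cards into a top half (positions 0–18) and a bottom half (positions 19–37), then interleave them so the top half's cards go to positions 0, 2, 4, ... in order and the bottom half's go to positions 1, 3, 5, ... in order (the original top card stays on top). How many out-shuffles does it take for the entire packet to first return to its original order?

The out-shuffle permutes the 38 positions with cycle lengths [1, 1, 36].
Every card is home exactly when every cycle has completed a whole number of laps, i.e. after lcm(1, 36) = 36 out-shuffles.

36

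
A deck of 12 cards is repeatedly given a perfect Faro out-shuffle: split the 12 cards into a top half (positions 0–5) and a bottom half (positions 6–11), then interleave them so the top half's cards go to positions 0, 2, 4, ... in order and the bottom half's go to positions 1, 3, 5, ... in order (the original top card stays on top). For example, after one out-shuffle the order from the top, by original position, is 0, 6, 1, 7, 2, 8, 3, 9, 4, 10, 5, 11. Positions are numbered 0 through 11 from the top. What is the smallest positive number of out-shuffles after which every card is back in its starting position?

10

The out-shuffle permutes the 12 positions with cycle lengths [1, 1, 10].
Every card is home exactly when every cycle has completed a whole number of laps, i.e. after lcm(1, 10) = 10 out-shuffles.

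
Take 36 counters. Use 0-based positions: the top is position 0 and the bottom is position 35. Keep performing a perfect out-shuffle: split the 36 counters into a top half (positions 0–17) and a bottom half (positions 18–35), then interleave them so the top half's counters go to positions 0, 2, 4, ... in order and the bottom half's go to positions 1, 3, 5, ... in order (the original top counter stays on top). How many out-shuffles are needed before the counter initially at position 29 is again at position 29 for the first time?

12

Follow position 29 under repeated out-shuffles:
29 → 23 → 11 → 22 → 9 → 18 → 1 → 2 → 4 → 8 → 16 → 32 → 29
It first returns after 12 out-shuffles.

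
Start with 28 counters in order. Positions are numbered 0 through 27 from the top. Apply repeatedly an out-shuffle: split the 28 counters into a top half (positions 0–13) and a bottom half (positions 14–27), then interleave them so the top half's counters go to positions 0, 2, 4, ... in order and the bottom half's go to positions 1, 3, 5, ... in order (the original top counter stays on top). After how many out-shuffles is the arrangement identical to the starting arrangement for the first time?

The out-shuffle permutes the 28 positions with cycle lengths [1, 1, 2, 6, 18].
Every counter is home exactly when every cycle has completed a whole number of laps, i.e. after lcm(1, 2, 6, 18) = 18 out-shuffles.

18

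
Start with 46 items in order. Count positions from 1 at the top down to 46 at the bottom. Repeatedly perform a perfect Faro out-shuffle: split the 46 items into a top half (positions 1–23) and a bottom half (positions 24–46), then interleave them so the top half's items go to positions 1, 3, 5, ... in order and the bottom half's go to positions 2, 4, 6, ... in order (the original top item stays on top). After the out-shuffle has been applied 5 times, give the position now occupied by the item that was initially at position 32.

3

Track the item's position through each out-shuffle:
32 → 18 → 35 → 24 → 2 → 3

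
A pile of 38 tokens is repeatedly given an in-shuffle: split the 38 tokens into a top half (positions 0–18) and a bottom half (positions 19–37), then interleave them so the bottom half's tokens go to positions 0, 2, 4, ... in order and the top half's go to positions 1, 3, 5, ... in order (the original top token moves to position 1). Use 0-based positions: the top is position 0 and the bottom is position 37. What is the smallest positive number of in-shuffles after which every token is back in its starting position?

12

The in-shuffle permutes the 38 positions with cycle lengths [2, 12, 12, 12].
Every token is home exactly when every cycle has completed a whole number of laps, i.e. after lcm(2, 12) = 12 in-shuffles.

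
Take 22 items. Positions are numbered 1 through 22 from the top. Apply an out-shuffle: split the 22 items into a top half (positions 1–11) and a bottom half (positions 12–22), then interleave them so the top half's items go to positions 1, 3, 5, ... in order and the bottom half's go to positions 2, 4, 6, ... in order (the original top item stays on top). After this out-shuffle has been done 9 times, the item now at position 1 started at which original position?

Work backwards from position 1, undoing one out-shuffle at a time:
1 ← 1 ← 1 ← 1 ← 1 ← 1 ← 1 ← 1 ← 1 ← 1
So the item now at position 1 started at position 1.

1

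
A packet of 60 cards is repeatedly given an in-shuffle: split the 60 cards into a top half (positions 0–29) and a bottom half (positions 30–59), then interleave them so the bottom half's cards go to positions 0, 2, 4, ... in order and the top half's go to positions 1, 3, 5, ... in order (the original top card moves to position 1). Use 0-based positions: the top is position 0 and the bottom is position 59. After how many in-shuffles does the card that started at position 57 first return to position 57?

60

Follow position 57 under repeated in-shuffles:
57 → 54 → 48 → 36 → 12 → 25 → 51 → 42 → ... → 57 (length 60)
It first returns after 60 in-shuffles.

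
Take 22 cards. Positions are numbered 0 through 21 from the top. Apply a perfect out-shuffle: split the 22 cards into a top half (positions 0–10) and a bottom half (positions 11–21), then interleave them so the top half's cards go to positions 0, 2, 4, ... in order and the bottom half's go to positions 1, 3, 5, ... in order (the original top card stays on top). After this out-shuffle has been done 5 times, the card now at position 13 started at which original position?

Work backwards from position 13, undoing one out-shuffle at a time:
13 ← 17 ← 19 ← 20 ← 10 ← 5
So the card now at position 13 started at position 5.

5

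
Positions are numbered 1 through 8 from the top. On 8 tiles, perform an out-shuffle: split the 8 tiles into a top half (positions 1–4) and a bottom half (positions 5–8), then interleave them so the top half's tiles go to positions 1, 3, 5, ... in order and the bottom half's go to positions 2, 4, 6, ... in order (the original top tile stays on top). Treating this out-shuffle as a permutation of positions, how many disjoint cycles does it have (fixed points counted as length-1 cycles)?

4

Trace each unvisited position around until it returns:
(1) (2 3 5) (4 7 6) (8)
4 cycles in total.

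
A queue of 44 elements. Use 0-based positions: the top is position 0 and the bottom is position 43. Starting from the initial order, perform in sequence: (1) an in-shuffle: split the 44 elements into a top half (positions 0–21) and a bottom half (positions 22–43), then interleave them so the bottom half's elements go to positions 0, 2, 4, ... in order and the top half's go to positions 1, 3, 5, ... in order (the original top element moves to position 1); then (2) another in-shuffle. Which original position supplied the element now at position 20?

38

Undo the operations in reverse order, starting from position 20:
  undo op 2 (in-shuffle, from bottom half): 20 ← 32
  undo op 1 (in-shuffle, from bottom half): 32 ← 38
So the element at position 20 came from original position 38.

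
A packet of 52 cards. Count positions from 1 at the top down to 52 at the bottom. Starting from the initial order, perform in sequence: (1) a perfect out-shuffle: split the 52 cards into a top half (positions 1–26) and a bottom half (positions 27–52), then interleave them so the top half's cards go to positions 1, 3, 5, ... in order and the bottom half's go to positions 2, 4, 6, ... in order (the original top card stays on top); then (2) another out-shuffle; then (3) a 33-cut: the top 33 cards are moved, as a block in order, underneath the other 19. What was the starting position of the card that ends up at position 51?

Undo the operations in reverse order, starting from position 51:
  undo op 3 (cut 33): 51 ← 32
  undo op 2 (out-shuffle, from bottom half): 32 ← 42
  undo op 1 (out-shuffle, from bottom half): 42 ← 47
So the card at position 51 came from original position 47.

47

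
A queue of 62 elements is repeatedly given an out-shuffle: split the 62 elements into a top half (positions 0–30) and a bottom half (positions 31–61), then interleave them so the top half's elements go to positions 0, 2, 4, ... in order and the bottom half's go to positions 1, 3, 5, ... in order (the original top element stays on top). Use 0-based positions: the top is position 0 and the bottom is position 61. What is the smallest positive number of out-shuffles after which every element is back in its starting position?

60

The out-shuffle permutes the 62 positions with cycle lengths [1, 1, 60].
Every element is home exactly when every cycle has completed a whole number of laps, i.e. after lcm(1, 60) = 60 out-shuffles.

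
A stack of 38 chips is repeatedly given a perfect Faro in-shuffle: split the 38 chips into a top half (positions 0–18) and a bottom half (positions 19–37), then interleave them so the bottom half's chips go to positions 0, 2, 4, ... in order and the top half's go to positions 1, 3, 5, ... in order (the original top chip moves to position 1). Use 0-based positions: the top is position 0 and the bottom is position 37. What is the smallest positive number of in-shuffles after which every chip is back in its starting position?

The in-shuffle permutes the 38 positions with cycle lengths [2, 12, 12, 12].
Every chip is home exactly when every cycle has completed a whole number of laps, i.e. after lcm(2, 12) = 12 in-shuffles.

12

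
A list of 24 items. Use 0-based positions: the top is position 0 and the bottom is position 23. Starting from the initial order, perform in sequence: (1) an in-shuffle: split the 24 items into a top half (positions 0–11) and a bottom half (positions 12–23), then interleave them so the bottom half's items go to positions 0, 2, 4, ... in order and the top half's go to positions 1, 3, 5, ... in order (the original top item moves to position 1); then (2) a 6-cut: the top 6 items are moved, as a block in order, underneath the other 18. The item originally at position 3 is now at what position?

Track the item from position 3 forward through each operation:
  after op 1 (in-shuffle): 3 → 7
  after op 2 (cut 6): 7 → 1

1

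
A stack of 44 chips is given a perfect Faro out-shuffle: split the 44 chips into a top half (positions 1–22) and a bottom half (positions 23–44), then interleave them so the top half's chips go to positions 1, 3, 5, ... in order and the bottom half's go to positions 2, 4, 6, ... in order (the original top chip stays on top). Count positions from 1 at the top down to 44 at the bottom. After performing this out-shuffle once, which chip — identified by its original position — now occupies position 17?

Work backwards from position 17, undoing one out-shuffle at a time:
17 ← 9
So the chip now at position 17 started at position 9.

9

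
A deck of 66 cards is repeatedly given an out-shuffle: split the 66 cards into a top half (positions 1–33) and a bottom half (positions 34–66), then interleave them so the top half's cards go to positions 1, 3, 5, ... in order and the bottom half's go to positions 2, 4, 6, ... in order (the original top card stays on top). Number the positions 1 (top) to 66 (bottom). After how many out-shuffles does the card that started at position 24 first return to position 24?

Follow position 24 under repeated out-shuffles:
24 → 47 → 28 → 55 → 44 → 22 → 43 → 20 → 39 → 12 → 23 → 45 → 24
It first returns after 12 out-shuffles.

12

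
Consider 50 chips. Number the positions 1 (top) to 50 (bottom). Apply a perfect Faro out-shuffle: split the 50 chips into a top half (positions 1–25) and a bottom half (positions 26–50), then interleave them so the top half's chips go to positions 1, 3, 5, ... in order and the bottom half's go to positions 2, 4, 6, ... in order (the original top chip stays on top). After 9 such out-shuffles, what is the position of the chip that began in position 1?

1

Position 1 is a fixed point of every out-shuffle, so the chip never moves.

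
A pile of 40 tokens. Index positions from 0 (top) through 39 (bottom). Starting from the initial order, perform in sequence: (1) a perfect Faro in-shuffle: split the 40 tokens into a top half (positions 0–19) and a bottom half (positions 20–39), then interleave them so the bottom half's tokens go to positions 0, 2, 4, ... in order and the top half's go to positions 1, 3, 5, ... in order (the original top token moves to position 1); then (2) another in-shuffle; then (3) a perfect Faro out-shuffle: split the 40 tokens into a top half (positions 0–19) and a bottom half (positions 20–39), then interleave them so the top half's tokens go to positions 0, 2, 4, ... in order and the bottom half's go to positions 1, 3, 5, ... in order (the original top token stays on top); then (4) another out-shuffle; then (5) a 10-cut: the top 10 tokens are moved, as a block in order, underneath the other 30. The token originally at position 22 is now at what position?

Track the token from position 22 forward through each operation:
  after op 1 (in-shuffle): 22 → 4
  after op 2 (in-shuffle): 4 → 9
  after op 3 (out-shuffle): 9 → 18
  after op 4 (out-shuffle): 18 → 36
  after op 5 (cut 10): 36 → 26

26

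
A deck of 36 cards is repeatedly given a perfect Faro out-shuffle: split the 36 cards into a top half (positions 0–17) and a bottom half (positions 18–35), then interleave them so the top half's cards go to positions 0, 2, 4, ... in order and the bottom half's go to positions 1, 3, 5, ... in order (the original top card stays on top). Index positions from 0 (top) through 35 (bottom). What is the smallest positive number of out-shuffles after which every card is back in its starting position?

The out-shuffle permutes the 36 positions with cycle lengths [1, 1, 3, 3, 4, 12, 12].
Every card is home exactly when every cycle has completed a whole number of laps, i.e. after lcm(1, 3, 4, 12) = 12 out-shuffles.

12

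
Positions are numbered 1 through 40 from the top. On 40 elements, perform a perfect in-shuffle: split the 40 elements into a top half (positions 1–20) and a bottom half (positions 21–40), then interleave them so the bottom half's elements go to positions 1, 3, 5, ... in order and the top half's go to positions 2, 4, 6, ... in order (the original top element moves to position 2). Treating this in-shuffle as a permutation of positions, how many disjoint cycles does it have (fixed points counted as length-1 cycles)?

Trace each unvisited position around until it returns:
(1 2 4 8 16 32 ... len 20) (3 6 12 24 7 14 ... len 20)
2 cycles in total.

2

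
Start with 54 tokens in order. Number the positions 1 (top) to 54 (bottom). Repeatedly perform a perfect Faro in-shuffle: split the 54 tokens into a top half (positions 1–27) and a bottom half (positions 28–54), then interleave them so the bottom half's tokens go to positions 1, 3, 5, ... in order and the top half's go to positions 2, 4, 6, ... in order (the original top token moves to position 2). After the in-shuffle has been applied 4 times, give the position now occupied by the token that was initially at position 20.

45

Track the token's position through each in-shuffle:
20 → 40 → 25 → 50 → 45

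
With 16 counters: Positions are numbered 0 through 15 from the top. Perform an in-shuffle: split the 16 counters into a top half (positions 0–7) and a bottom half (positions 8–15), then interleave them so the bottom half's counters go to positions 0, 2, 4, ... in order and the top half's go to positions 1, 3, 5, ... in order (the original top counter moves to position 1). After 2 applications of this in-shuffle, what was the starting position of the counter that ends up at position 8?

14

Work backwards from position 8, undoing one in-shuffle at a time:
8 ← 12 ← 14
So the counter now at position 8 started at position 14.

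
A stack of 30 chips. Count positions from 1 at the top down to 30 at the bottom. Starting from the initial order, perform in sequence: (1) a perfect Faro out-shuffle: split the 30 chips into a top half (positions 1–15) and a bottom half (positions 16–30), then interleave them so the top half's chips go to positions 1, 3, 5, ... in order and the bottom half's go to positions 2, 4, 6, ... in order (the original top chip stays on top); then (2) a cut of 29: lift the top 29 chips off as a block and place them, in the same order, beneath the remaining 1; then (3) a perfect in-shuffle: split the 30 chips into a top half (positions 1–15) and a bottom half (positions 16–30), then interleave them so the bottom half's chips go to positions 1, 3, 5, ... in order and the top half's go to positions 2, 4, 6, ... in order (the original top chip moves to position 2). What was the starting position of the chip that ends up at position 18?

Undo the operations in reverse order, starting from position 18:
  undo op 3 (in-shuffle, from top half): 18 ← 9
  undo op 2 (cut 29): 9 ← 8
  undo op 1 (out-shuffle, from bottom half): 8 ← 19
So the chip at position 18 came from original position 19.

19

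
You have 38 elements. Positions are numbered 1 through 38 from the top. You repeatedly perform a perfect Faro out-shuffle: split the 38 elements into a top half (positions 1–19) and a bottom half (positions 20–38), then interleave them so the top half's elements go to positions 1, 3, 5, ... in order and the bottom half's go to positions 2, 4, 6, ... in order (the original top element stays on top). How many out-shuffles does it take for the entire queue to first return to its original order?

The out-shuffle permutes the 38 positions with cycle lengths [1, 1, 36].
Every element is home exactly when every cycle has completed a whole number of laps, i.e. after lcm(1, 36) = 36 out-shuffles.

36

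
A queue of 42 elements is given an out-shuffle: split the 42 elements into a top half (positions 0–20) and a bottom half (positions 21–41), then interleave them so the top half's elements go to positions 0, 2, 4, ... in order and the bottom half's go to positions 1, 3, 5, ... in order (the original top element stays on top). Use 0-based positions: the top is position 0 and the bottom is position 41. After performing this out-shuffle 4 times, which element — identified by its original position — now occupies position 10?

Work backwards from position 10, undoing one out-shuffle at a time:
10 ← 5 ← 23 ← 32 ← 16
So the element now at position 10 started at position 16.

16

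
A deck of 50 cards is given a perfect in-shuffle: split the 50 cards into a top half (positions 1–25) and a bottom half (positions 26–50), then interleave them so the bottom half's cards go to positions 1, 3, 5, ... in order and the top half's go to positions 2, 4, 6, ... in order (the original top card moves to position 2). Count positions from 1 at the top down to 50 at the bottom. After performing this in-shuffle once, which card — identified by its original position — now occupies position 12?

6

Work backwards from position 12, undoing one in-shuffle at a time:
12 ← 6
So the card now at position 12 started at position 6.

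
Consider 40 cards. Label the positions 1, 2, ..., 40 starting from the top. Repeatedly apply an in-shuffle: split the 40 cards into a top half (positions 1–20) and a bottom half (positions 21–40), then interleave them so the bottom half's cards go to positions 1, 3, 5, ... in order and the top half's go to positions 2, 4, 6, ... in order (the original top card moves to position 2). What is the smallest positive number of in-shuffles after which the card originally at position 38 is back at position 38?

20

Follow position 38 under repeated in-shuffles:
38 → 35 → 29 → 17 → 34 → 27 → 13 → 26 → 11 → 22 → 3 → 6 → 12 → 24 → 7 → 14 → 28 → 15 → 30 → 19 → 38
It first returns after 20 in-shuffles.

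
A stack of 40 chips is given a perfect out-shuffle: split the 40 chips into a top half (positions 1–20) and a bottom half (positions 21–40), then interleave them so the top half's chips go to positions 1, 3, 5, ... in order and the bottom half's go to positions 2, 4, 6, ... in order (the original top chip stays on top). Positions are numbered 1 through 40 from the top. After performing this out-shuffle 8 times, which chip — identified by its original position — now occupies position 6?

3

Work backwards from position 6, undoing one out-shuffle at a time:
6 ← 23 ← 12 ← 26 ← 33 ← 17 ← 9 ← 5 ← 3
So the chip now at position 6 started at position 3.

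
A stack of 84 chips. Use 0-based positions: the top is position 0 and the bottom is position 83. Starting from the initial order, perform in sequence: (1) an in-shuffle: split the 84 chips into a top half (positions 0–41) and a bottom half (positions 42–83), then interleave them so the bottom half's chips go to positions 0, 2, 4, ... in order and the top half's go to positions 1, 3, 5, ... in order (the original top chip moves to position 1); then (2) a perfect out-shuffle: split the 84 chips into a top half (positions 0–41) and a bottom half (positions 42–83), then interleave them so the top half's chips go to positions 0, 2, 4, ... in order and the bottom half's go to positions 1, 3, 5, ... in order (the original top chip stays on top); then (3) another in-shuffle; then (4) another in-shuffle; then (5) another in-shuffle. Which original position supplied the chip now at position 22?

34

Undo the operations in reverse order, starting from position 22:
  undo op 5 (in-shuffle, from bottom half): 22 ← 53
  undo op 4 (in-shuffle, from top half): 53 ← 26
  undo op 3 (in-shuffle, from bottom half): 26 ← 55
  undo op 2 (out-shuffle, from bottom half): 55 ← 69
  undo op 1 (in-shuffle, from top half): 69 ← 34
So the chip at position 22 came from original position 34.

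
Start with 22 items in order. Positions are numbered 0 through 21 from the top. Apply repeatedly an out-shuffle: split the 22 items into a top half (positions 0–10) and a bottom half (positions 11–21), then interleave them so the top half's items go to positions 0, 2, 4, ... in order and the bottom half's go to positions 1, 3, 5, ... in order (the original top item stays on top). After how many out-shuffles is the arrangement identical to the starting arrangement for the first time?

6

The out-shuffle permutes the 22 positions with cycle lengths [1, 1, 2, 3, 3, 6, 6].
Every item is home exactly when every cycle has completed a whole number of laps, i.e. after lcm(1, 2, 3, 6) = 6 out-shuffles.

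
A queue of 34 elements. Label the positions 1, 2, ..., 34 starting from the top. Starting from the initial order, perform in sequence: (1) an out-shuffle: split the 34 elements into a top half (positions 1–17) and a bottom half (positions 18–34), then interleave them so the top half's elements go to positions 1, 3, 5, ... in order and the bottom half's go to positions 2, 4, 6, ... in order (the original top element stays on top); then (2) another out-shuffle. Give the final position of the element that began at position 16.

Track the element from position 16 forward through each operation:
  after op 1 (out-shuffle): 16 → 31
  after op 2 (out-shuffle): 31 → 28

28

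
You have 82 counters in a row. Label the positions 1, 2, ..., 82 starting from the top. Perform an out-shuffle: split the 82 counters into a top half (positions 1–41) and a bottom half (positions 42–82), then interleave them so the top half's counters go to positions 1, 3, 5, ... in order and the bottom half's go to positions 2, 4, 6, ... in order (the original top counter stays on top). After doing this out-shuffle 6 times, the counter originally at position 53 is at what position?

Track the counter's position through each out-shuffle:
53 → 24 → 47 → 12 → 23 → 45 → 8

8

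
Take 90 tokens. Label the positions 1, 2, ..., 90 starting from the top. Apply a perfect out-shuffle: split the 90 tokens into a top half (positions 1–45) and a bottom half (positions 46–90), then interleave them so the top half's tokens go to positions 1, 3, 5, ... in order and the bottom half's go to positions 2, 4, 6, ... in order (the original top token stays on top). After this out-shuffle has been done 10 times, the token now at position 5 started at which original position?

9

Work backwards from position 5, undoing one out-shuffle at a time:
5 ← 3 ← 2 ← 46 ← 68 ← 79 ← 40 ← 65 ← 33 ← 17 ← 9
So the token now at position 5 started at position 9.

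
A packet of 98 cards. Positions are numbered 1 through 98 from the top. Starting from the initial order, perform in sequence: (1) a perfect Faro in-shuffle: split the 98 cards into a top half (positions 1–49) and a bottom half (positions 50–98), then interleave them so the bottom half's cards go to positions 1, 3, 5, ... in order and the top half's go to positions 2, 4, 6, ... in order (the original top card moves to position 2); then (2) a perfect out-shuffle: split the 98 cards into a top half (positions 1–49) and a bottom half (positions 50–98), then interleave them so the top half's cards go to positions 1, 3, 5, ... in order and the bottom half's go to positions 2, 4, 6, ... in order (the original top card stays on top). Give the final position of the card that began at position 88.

56

Track the card from position 88 forward through each operation:
  after op 1 (in-shuffle): 88 → 77
  after op 2 (out-shuffle): 77 → 56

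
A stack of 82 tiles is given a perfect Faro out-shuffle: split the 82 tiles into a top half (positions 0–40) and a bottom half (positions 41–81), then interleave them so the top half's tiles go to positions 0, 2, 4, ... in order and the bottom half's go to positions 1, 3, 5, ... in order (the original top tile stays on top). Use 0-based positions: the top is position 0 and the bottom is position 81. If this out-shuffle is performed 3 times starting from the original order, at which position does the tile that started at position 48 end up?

60

Track the tile's position through each out-shuffle:
48 → 15 → 30 → 60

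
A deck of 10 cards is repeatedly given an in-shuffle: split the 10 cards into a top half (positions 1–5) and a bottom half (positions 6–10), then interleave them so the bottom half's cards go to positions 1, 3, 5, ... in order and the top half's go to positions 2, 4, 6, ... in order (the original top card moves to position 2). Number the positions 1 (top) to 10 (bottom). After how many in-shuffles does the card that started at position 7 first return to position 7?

Follow position 7 under repeated in-shuffles:
7 → 3 → 6 → 1 → 2 → 4 → 8 → 5 → 10 → 9 → 7
It first returns after 10 in-shuffles.

10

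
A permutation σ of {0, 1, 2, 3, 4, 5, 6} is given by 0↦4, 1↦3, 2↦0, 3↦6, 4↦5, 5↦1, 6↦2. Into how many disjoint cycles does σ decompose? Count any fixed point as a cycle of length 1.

1

Cycle decomposition: (0 4 5 1 3 6 2).
1 cycle.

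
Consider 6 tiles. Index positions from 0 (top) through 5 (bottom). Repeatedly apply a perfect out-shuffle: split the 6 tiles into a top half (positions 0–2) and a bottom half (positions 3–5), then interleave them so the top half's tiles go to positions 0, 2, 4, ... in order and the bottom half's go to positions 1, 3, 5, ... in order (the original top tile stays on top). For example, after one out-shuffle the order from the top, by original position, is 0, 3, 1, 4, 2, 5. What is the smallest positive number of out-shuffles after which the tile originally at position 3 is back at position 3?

Follow position 3 under repeated out-shuffles:
3 → 1 → 2 → 4 → 3
It first returns after 4 out-shuffles.

4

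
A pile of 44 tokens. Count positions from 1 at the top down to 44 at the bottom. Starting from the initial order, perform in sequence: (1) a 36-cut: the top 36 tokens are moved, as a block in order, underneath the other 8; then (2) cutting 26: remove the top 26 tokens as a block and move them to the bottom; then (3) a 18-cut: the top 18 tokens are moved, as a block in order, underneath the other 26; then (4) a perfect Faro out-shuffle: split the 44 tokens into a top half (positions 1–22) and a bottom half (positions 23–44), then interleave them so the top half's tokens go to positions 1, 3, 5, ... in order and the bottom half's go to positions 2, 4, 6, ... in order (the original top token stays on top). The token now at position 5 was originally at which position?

Undo the operations in reverse order, starting from position 5:
  undo op 4 (out-shuffle, from top half): 5 ← 3
  undo op 3 (cut 18): 3 ← 21
  undo op 2 (cut 26): 21 ← 3
  undo op 1 (cut 36): 3 ← 39
So the token at position 5 came from original position 39.

39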